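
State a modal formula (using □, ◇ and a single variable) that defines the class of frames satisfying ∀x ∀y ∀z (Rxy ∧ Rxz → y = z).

◇p → □p

This is partial functionality; the standard corresponding axiom is CD: ◇p → □p.
Suppose ◇p→□p is valid. Take Rxy, Rxz and set V(p)={y}. Then ◇p at x, so □p at x, so p at z, i.e. z=y.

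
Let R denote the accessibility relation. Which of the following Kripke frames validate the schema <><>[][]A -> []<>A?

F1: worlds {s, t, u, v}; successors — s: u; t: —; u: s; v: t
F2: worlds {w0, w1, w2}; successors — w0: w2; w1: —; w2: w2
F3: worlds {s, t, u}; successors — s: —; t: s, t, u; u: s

This is the axiom for a generalized confluence (Geach) condition; its first-order frame correspondent is forall x forall y forall z ((x R^2 y & xRz) -> exists w (y R^2 w & zRw)).
F1: ✓.
F2: ✓.
F3: fails — tR²s, tRs but no w with sR²w and sRw.

F1, F2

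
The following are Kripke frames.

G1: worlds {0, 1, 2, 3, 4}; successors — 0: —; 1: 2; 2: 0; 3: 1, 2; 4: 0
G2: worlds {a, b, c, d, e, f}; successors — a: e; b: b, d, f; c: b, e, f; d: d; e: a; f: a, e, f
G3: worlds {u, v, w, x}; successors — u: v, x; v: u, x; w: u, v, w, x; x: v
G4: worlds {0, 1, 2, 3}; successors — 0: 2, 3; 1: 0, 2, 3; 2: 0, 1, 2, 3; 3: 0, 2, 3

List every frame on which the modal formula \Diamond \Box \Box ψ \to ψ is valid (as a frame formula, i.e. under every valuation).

G4

This is the axiom for a generalized confluence (Geach) condition; its first-order frame correspondent is \forall x \forall y (xRy \to \exists w (y R^2 w \wedge x = w)).
G1: fails — 1R2 but no w with 2R²w and 1=w.
G2: fails — aRe but no w with eR²w and a=w.
G3: fails — uRv but no t with vR²t and u=t.
G4: holds.
Valid on: G4.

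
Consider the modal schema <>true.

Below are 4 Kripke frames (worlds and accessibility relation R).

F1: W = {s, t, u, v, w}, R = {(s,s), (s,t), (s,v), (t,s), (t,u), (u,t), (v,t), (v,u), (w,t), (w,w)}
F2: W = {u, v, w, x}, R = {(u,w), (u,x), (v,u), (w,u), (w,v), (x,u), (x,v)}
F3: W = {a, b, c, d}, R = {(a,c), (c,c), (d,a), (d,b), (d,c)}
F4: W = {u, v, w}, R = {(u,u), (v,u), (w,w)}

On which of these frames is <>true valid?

This is the axiom for seriality; its first-order frame correspondent is forall x exists y Rxy.
F1: holds.
F2: holds.
F3: fails — world b has no successor.
F4: holds.
Valid on: F1, F2, F4.

F1, F2, F4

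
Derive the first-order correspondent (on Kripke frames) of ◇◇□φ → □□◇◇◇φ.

∀x ∀y ∀z ((xR²y ∧ xR²z) → ∃w (yRw ∧ zR³w))

This is a Sahlqvist (Geach-type) schema ◇^2□^1φ → □^2◇^3φ.
First-order correspondent: ∀x ∀y ∀z ((xR²y ∧ xR²z) → ∃w (yRw ∧ zR³w)).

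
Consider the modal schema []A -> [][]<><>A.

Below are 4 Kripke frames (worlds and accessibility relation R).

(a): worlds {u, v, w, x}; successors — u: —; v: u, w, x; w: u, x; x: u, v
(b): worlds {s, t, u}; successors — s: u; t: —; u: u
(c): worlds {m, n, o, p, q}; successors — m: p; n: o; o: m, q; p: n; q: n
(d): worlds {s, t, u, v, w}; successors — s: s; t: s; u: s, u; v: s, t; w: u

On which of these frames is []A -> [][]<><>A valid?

(b)

The schema corresponds to a generalized confluence (Geach) condition: forall x forall z (x R^2 z -> exists w (xRw & z R^2 w)).
(a): fails — vR²u but no t with vRt and uR²t.
(b): satisfies the condition.
(c): fails — mR²n but no w with mRw and nR²w.
(d): fails — wR²s but no w* with wRw* and sR²w*.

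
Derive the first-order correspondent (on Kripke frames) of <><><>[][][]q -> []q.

This is a Sahlqvist (Geach-type) schema ◇^3□^3q → □^1◇^0q.
First-order correspondent: forall x forall y forall z ((x R^3 y & xRz) -> exists w (y R^3 w & z = w)).

forall x forall y forall z ((x R^3 y & xRz) -> exists w (y R^3 w & z = w))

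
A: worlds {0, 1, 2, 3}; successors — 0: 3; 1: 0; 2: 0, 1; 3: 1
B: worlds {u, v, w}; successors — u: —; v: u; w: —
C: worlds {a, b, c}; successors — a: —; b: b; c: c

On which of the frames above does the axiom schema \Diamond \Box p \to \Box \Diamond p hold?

C

The schema corresponds to convergence: \forall x \forall y \forall z (Rxy \wedge Rxz \to \exists w (Ryw \wedge Rzw)).
A: fails — R20 and R21 but 0 and 1 have no common successor.
B: fails — Rvu and Rvu but u and u have no common successor.
C: satisfies the condition.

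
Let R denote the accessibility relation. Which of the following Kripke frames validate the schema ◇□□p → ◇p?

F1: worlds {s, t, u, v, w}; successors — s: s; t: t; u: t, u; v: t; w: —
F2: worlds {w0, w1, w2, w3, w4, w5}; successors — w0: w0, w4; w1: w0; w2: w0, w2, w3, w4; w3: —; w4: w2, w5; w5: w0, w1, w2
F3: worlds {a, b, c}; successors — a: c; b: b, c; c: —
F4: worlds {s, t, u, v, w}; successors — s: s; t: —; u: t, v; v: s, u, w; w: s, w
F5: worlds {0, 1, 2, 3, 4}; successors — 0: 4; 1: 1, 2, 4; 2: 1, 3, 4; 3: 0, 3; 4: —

This is the axiom for a generalized confluence (Geach) condition; its first-order frame correspondent is ∀x ∀y (xRy → ∃w (yR²w ∧ xRw)).
F1: condition met.
F2: fails — w2Rw3 but no w with w3R²w and w2Rw.
F3: fails — aRc but no w with cR²w and aRw.
F4: fails — uRt but no w* with tR²w* and uRw*.
F5: fails — 0R4 but no w with 4R²w and 0Rw.

F1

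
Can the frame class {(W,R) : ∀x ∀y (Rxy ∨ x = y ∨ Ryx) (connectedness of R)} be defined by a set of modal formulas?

If a class were modally definable it would be closed under disjoint unions (Goldblatt–Thomason).
Take 4 disjoint single-world reflexive frames: each is trivially connected, but their disjoint union has 4 worlds with no edge between distinct components, so it is not connected.
Hence connectedness of R is not modally definable.

No — not modally definable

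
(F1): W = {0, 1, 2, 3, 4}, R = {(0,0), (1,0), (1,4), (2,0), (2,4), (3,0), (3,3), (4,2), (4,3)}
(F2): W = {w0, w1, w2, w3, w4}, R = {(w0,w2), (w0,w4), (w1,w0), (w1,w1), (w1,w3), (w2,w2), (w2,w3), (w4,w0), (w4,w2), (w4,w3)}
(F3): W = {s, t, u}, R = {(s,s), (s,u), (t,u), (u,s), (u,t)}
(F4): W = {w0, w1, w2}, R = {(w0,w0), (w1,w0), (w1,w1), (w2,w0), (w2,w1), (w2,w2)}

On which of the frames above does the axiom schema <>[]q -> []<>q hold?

Frame correspondent (Sahlqvist): forall x forall y forall z (Rxy & Rxz -> exists w (Ryw & Rzw)) — i.e. convergence.
(F1): fails — R10 and R14 but 0 and 4 have no common successor.
(F2): fails — Rw1w1 and Rw1w0 but w1 and w0 have no common successor.
(F3): satisfies the condition.
(F4): satisfies the condition.

(F3), (F4)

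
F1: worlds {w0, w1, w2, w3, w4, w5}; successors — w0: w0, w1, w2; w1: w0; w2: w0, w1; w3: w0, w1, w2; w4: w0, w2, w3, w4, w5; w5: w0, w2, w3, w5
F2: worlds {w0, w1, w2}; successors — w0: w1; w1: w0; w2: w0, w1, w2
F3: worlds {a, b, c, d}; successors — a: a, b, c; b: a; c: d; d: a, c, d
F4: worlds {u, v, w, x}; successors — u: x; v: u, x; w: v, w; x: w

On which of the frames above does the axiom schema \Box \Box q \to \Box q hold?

This is the axiom for density; its first-order frame correspondent is \forall x \forall y (Rxy \to \exists z (Rxz \wedge Rzy)).
F1: condition met.
F2: fails — Rw1w0 but no z with Rw1z and Rzw0.
F3: condition met.
F4: fails — Rvu but no z with Rvz and Rzu.
Valid on: F1, F3.

F1, F3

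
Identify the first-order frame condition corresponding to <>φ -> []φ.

Suppose ◇φ→□φ is valid. Take Rxy, Rxz and set V(φ)={y}. Then ◇φ at x, so □φ at x, so φ at z, i.e. z=y.
The converse is a direct semantic check.
Frame condition: forall x forall y forall z (Rxy & Rxz -> y = z).

partial functionality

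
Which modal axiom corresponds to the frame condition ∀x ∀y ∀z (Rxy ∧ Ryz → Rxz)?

□p → □□p

This is transitivity; the standard corresponding axiom is 4: □p → □□p.
Suppose □p→□□p is valid. Take Rxy, Ryz and set V(p)={w : Rxw}. Then □p at x, so □□p at x, so □p at y, so p at z, i.e. Rxz.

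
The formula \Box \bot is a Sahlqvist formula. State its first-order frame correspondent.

□⊥ is valid iff no world has any successor (otherwise □⊥ fails at any world with one).
The converse is a direct semantic check.
Frame condition: \forall x \forall y \neg Rxy.

emptiness of R: \forall x \forall y \neg Rxy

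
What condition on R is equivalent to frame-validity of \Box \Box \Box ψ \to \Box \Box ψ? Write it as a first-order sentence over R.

This is a Sahlqvist (Geach-type) schema ◇^0□^3ψ → □^2◇^0ψ.
Minimal-valuation argument: fix x; take any y with xR^0y and any z with xR^2z. Set V(ψ) to the set of worlds R-reachable from y in exactly 3 steps. Then □^3ψ holds at y, so the antecedent holds at x; validity forces ◇^0ψ at z, giving a w with zR^0w and yR^3w.
First-order correspondent: \forall x \forall z (x R^2 z \to \exists w (x R^3 w \wedge z = w)).

\forall x \forall z (x R^2 z \to \exists w (x R^3 w \wedge z = w))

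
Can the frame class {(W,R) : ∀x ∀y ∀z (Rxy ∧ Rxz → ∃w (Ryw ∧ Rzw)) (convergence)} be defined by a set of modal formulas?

The condition is convergence. A defining modal formula is ◇□q → □◇q.
Suppose ◇□q→□◇q is valid. Take Rxy, Rxz and set V(q)={w : Ryw}. Then □q at y so ◇□q at x, so □◇q at x, so ◇q at z, giving w with Rzw and Ryw.

Definable; ◇□q → □◇q defines it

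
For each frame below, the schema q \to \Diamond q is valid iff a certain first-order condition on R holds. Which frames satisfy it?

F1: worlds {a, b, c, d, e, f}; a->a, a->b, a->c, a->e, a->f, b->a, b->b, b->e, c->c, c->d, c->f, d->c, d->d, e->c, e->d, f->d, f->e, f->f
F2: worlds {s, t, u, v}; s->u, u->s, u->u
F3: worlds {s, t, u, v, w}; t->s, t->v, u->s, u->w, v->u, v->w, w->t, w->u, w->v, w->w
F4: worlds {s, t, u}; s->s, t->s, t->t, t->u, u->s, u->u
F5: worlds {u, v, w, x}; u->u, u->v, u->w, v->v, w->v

Frame correspondent (Sahlqvist): \forall x Rxx — i.e. reflexivity.
F1: fails — world e does not see itself.
F2: fails — world s does not see itself.
F3: fails — world s does not see itself.
F4: condition met.
F5: fails — world w does not see itself.
Valid on: F4.

F4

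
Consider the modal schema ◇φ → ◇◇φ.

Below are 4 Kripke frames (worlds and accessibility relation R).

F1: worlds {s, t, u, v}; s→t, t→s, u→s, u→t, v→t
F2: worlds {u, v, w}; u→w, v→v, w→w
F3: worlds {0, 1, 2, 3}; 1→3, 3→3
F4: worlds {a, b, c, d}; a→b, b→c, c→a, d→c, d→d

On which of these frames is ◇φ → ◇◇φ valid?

Frame correspondent (Sahlqvist): ∀x ∀y (xRy → ∃w (y = w ∧ xR²w)) — i.e. a generalized confluence (Geach) condition.
F1: fails — sRt but no w with t=w and sR²w.
F2: ✓.
F3: ✓.
F4: fails — aRb but no w with b=w and aR²w.
Valid on: F2, F3.

F2, F3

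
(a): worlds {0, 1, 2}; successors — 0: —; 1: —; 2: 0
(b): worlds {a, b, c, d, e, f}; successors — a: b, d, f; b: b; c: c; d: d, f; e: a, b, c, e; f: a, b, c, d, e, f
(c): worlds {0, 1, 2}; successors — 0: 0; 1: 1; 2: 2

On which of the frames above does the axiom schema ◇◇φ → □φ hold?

This is the axiom for a generalized confluence (Geach) condition; its first-order frame correspondent is ∀x ∀y ∀z ((xR²y ∧ xRz) → ∃w (y = w ∧ z = w)).
(a): condition met.
(b): fails — aR²a, aRb but a ≠ b.
(c): condition met.

(a), (c)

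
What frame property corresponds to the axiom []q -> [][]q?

Suppose □q→□□q is valid. Take Rxy, Ryz and set V(q)={w : Rxw}. Then □q at x, so □□q at x, so □q at y, so q at z, i.e. Rxz.

Transitivity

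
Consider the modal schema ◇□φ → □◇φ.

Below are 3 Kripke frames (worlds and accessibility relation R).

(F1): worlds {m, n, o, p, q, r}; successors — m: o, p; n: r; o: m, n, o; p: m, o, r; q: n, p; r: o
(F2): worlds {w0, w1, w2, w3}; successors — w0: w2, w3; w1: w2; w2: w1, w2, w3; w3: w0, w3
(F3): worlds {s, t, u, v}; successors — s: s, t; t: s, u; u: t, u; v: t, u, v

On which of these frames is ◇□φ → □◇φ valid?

(F3)

This is the axiom for convergence; its first-order frame correspondent is ∀x ∀y ∀z (Rxy ∧ Rxz → ∃w (Ryw ∧ Rzw)).
(F1): fails — Rom and Ron but m and n have no common successor.
(F2): fails — Rw2w1 and Rw2w3 but w1 and w3 have no common successor.
(F3): satisfies the condition.
Valid on: (F3).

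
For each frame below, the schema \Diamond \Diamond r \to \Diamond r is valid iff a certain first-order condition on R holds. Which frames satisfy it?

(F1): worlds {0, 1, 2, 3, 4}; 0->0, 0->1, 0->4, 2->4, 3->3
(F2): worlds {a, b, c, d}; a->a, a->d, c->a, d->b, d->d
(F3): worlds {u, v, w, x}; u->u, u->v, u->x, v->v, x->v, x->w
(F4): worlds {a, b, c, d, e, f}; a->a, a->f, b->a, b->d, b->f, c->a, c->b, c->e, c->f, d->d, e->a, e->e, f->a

This is the axiom for transitivity; its first-order frame correspondent is \forall x \forall y \forall z (Rxy \wedge Ryz \to Rxz).
(F1): holds.
(F2): fails — Rca and Rad but not Rcd.
(F3): fails — Rux and Rxw but not Ruw.
(F4): fails — Rea and Raf but not Ref.
Valid on: (F1).

(F1)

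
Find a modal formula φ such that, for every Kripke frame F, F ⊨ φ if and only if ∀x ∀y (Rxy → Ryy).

A defining formula is □(□r → r) (the T□ axiom).

□(□r → r)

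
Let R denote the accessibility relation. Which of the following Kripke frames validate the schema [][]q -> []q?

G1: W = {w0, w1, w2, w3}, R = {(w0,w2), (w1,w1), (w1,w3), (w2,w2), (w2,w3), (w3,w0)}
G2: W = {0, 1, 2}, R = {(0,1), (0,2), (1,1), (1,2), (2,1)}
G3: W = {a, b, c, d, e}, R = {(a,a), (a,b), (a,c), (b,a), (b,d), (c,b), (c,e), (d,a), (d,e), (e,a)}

Frame correspondent (Sahlqvist): forall x forall y (Rxy -> exists z (Rxz & Rzy)) — i.e. density.
G1: fails — Rw3w0 but no z with Rw3z and Rzw0.
G2: ✓.
G3: fails — Rde but no z with Rdz and Rze.
Valid on: G2.

G2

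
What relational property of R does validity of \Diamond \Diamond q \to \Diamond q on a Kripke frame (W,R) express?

Replacing q by ¬q and contraposing gives the equivalent schema □q → □□q.
Suppose □q→□□q is valid. Take Rxy, Ryz and set V(q)={w : Rxw}. Then □q at x, so □□q at x, so □q at y, so q at z, i.e. Rxz.
Conversely, any frame satisfying \forall x \forall y \forall z (Rxy \wedge Ryz \to Rxz) validates the schema.
So the correspondent is transitivity.

transitivity: \forall x \forall y \forall z (Rxy \wedge Ryz \to Rxz)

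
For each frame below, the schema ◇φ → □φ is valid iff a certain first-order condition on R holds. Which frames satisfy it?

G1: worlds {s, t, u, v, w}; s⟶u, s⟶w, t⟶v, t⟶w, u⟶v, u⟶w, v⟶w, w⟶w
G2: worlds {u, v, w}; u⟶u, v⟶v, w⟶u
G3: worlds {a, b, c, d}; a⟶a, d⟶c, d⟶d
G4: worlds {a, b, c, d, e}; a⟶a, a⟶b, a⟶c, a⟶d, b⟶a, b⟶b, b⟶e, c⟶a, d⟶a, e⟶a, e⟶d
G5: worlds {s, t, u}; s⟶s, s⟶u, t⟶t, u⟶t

Frame correspondent (Sahlqvist): ∀x ∀y ∀z (Rxy ∧ Rxz → y = z) — i.e. partial functionality.
G1: fails — s sees both u and w.
G2: ✓.
G3: fails — d sees both c and d.
G4: fails — a sees both a and b.
G5: fails — s sees both s and u.
Valid on: G2.

G2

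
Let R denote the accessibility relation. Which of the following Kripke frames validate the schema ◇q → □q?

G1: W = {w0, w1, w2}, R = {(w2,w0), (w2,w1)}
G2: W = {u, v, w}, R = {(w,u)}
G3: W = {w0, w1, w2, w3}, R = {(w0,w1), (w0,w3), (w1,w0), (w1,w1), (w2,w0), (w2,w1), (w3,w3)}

The schema corresponds to partial functionality: ∀x ∀y ∀z (Rxy ∧ Rxz → y = z).
G1: fails — w2 sees both w0 and w1.
G2: holds.
G3: fails — w0 sees both w1 and w3.
Valid on: G2.

G2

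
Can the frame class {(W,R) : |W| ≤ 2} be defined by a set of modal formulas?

Any modally definable frame class is closed under disjoint unions.
Any modal formula valid on each of 3 disjoint one-world frames is valid on their disjoint union (validity is preserved under disjoint unions). Each one-world frame has |W|=1≤2, but the union has |W|=3.
So no modal formula (or set of formulas) defines exactly the |W|≤2 frames.

Not definable by any modal formula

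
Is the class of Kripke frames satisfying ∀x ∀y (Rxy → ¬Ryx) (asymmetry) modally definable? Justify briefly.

Modal frame validity is preserved under surjective bounded morphisms.
The 5-cycle (worlds w0,w1,w2,w3,w4 with w0→w1→w2→w3→w4→w0) is asymmetric. Mapping every world to a single reflexive point • is a surjective bounded morphism, and the reflexive point is not asymmetric (R•• but asymmetry requires ¬R••).
Hence asymmetry is not modally definable.

Not modally definable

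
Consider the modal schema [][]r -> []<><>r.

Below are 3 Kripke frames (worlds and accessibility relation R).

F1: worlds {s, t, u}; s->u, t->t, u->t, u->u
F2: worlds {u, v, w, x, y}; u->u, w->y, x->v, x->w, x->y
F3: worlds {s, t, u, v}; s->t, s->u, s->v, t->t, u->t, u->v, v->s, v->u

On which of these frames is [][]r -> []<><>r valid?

Frame correspondent (Sahlqvist): forall x forall z (xRz -> exists w (x R^2 w & z R^2 w)) — i.e. a generalized confluence (Geach) condition.
F1: ✓.
F2: fails — wRy but no t with wR²t and yR²t.
F3: ✓.
Valid on: F1, F3.

F1, F3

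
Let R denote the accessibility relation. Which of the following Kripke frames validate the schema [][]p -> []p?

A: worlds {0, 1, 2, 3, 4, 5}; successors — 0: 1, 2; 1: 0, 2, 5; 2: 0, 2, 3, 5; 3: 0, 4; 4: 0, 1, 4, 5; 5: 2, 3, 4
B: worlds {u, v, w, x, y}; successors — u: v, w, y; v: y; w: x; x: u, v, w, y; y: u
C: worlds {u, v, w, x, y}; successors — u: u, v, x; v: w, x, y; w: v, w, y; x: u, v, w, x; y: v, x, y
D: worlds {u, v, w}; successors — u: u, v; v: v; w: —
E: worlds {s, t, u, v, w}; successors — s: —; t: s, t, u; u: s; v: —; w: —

Frame correspondent (Sahlqvist): forall x forall y (Rxy -> exists z (Rxz & Rzy)) — i.e. density.
A: fails — R01 but no z with R0z and Rz1.
B: fails — Ruv but no z with Ruz and Rzv.
C: condition met.
D: condition met.
E: fails — Rus but no z with Ruz and Rzs.
Valid on: C, D.

C, D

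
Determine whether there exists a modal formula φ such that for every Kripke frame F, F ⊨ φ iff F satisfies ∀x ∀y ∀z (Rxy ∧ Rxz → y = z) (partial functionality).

Definable; ◇q → □q defines it

Yes: it is partial functionality, defined by the CD schema ◇q → □q.
Suppose ◇q→□q is valid. Take Rxy, Rxz and set V(q)={y}. Then ◇q at x, so □q at x, so q at z, i.e. z=y.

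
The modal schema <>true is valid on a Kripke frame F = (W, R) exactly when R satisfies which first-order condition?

seriality

◇⊤ holds at w iff w has a successor, so frame-validity of ◇⊤ is exactly seriality. Equivalently via □A → ◇A:
Suppose □A→◇A is valid. At any x set V(A)=W. Then □A at x, so ◇A at x, so x has a successor.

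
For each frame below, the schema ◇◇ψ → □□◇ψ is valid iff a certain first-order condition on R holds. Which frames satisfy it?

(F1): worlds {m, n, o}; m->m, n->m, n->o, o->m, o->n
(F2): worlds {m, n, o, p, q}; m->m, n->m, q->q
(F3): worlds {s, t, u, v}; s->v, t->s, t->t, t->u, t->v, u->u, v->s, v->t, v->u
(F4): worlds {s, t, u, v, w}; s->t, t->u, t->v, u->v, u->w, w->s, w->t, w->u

This is the axiom for a generalized confluence (Geach) condition; its first-order frame correspondent is ∀x ∀y ∀z ((xR²y ∧ xR²z) → ∃w (y = w ∧ zRw)).
(F1): fails — nR²n, nR²m but no w with n=w and mRw.
(F2): condition met.
(F3): fails — sR²s, sR²s but no w with s=w and sRw.
(F4): fails — sR²u, sR²u but no w* with u=w* and uRw*.
Valid on: (F2).

(F2)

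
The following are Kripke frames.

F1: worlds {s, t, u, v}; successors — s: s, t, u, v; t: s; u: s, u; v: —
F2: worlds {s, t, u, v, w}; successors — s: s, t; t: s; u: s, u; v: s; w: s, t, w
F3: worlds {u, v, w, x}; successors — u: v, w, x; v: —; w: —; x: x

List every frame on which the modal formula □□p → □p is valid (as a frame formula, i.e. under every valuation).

Frame correspondent (Sahlqvist): ∀x ∀y (Rxy → ∃z (Rxz ∧ Rzy)) — i.e. density.
F1: ✓.
F2: ✓.
F3: fails — Ruv but no z with Ruz and Rzv.
Valid on: F1, F2.

F1, F2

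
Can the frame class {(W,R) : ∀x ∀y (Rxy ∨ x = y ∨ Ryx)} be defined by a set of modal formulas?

No

Modal frame validity is preserved under disjoint unions.
Take 3 disjoint single-world reflexive frames: each is trivially connected, but their disjoint union has 3 worlds with no edge between distinct components, so it is not connected.
So the class is not modally definable.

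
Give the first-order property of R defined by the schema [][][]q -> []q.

This is a Sahlqvist (Geach-type) schema ◇^0□^3q → □^1◇^0q.
Minimal-valuation argument: fix x; take any y with xR^0y and any z with xR^1z. Set V(q) to the set of worlds R-reachable from y in exactly 3 steps. Then □^3q holds at y, so the antecedent holds at x; validity forces ◇^0q at z, giving a w with zR^0w and yR^3w.
First-order correspondent: forall x forall z (xRz -> exists w (x R^3 w & z = w)).

forall x forall z (xRz -> exists w (x R^3 w & z = w))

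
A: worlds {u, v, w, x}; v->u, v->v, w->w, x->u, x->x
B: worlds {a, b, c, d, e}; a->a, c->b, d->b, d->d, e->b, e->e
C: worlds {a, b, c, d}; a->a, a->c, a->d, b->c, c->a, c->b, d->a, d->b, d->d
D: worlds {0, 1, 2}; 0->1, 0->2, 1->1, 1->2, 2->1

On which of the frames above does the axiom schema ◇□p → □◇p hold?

D

The schema corresponds to convergence: ∀x ∀y ∀z (Rxy ∧ Rxz → ∃w (Ryw ∧ Rzw)).
A: fails — Rvv and Rvu but v and u have no common successor.
B: fails — Rcb and Rcb but b and b have no common successor.
C: fails — Rdd and Rdb but d and b have no common successor.
D: satisfies the condition.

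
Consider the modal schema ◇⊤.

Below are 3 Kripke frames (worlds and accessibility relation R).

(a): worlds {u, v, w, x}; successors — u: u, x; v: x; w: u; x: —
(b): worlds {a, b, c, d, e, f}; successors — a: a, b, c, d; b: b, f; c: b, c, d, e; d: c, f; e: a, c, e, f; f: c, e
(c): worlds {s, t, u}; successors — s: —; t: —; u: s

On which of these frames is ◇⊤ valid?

The schema corresponds to seriality: ∀x ∃y Rxy.
(a): fails — world x has no successor.
(b): satisfies the condition.
(c): fails — world s has no successor.
Valid on: (b).

(b)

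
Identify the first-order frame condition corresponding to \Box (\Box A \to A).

Suppose □(□A→A) is valid. Take Rxy and set V(A)={w : Ryw}. Then at y, □A holds; since □(□A→A) at x, □A→A at y, so A at y, i.e. Ryy.
Conversely, on a frame with shift-reflexivity the schema holds at every world under every valuation.
Frame condition: \forall x \forall y (Rxy \to Ryy).

shift-reflexivity: \forall x \forall y (Rxy \to Ryy)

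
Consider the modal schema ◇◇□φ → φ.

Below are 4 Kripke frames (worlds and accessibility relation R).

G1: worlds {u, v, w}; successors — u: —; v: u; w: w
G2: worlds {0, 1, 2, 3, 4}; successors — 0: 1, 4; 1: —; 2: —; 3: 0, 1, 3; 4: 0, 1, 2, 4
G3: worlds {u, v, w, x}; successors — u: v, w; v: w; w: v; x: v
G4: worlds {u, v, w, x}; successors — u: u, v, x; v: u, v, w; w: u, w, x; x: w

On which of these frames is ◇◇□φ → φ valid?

Frame correspondent (Sahlqvist): ∀x ∀y (xR²y → ∃w (yRw ∧ x = w)) — i.e. a generalized confluence (Geach) condition.
G1: satisfies the condition.
G2: fails — 0R²0 but no w with 0Rw and 0=w.
G3: fails — uR²v but no t with vRt and u=t.
G4: fails — uR²x but no t with xRt and u=t.
Valid on: G1.

G1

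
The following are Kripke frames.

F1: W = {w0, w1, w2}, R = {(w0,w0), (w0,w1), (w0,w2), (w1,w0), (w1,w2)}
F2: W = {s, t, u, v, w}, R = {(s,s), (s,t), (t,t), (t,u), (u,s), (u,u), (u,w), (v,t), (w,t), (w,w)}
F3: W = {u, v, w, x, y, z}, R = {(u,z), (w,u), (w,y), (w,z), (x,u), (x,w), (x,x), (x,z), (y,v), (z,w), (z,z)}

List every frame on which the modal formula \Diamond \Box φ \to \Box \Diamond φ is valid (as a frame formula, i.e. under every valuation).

The schema corresponds to convergence: \forall x \forall y \forall z (Rxy \wedge Rxz \to \exists w (Ryw \wedge Rzw)).
F1: fails — Rw0w1 and Rw0w2 but w1 and w2 have no common successor.
F2: condition met.
F3: fails — Rwu and Rwy but u and y have no common successor.
Valid on: F2.

F2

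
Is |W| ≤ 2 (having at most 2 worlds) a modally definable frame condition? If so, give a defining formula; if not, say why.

If a class were modally definable it would be closed under disjoint unions (Goldblatt–Thomason).
Any modal formula valid on each of 3 disjoint one-world frames is valid on their disjoint union (validity is preserved under disjoint unions). Each one-world frame has |W|=1≤2, but the union has |W|=3.
So no modal formula (or set of formulas) defines exactly the |W|≤2 frames.

Not modally definable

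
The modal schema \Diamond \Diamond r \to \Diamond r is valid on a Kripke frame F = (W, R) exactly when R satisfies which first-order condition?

Transitivity

This is a form of the 4 axiom.
It corresponds to transitivity: \forall x \forall y \forall z (Rxy \wedge Ryz \to Rxz).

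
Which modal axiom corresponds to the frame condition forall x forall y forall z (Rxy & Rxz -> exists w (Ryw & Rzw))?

The condition is convergence. The .2 schema ◇□s → □◇s defines it.
Suppose ◇□s→□◇s is valid. Take Rxy, Rxz and set V(s)={w : Ryw}. Then □s at y so ◇□s at x, so □◇s at x, so ◇s at z, giving w with Rzw and Ryw.

◇□s → □◇s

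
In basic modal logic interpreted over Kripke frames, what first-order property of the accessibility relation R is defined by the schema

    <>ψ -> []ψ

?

Suppose ◇ψ→□ψ is valid. Take Rxy, Rxz and set V(ψ)={y}. Then ◇ψ at x, so □ψ at x, so ψ at z, i.e. z=y.

partial functionality: forall x forall y forall z (Rxy & Rxz -> y = z)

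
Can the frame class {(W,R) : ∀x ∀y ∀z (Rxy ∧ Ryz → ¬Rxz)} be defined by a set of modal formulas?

Any modally definable frame class is closed under surjective bounded morphisms.
The 3-cycle (worlds 0,1,2 with 0→1→2→0) is intransitive. Mapping every world to a single reflexive point • is a surjective bounded morphism; the reflexive point is not intransitive (R••∧R•• but R••).
So no modal formula (or set of formulas) defines exactly the intransitive frames.

Not definable by any modal formula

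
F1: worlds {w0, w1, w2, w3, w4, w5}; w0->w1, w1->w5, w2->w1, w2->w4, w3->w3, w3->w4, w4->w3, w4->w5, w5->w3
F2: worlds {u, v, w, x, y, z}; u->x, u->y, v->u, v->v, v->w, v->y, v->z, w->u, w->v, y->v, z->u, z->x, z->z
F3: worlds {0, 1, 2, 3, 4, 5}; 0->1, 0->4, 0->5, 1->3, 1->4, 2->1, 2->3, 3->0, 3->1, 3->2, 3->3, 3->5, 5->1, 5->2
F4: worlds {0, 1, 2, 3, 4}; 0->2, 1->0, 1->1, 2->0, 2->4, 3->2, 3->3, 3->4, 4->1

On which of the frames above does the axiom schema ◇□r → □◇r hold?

The schema corresponds to convergence: ∀x ∀y ∀z (Rxy ∧ Rxz → ∃w (Ryw ∧ Rzw)).
F1: holds.
F2: fails — Rux and Rux but x and x have no common successor.
F3: fails — R01 and R04 but 1 and 4 have no common successor.
F4: fails — R10 and R11 but 0 and 1 have no common successor.

F1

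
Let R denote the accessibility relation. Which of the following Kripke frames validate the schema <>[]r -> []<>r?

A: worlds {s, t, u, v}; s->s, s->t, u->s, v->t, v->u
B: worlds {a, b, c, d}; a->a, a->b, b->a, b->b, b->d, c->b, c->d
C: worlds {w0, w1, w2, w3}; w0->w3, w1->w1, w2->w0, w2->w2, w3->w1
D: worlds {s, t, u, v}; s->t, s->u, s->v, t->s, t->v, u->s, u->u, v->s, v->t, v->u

D

This is the axiom for convergence; its first-order frame correspondent is forall x forall y forall z (Rxy & Rxz -> exists w (Ryw & Rzw)).
A: fails — Rss and Rst but s and t have no common successor.
B: fails — Rbb and Rbd but b and d have no common successor.
C: fails — Rw2w2 and Rw2w0 but w2 and w0 have no common successor.
D: satisfies the condition.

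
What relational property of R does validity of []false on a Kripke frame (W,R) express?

□⊥ is valid iff no world has any successor (otherwise □⊥ fails at any world with one).
Conversely, on a frame with emptiness of R the schema holds at every world under every valuation.
So the correspondent is emptiness of R.

emptiness of R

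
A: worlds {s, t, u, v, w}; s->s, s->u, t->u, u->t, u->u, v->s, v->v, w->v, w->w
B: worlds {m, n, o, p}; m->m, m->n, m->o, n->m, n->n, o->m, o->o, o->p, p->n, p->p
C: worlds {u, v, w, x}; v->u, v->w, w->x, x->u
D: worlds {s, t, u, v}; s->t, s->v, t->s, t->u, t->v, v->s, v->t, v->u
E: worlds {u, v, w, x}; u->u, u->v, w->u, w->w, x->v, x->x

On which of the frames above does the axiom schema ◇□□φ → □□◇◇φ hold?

Frame correspondent (Sahlqvist): ∀x ∀y ∀z ((xRy ∧ xR²z) → ∃w (yR²w ∧ zR²w)) — i.e. a generalized confluence (Geach) condition.
A: ✓.
B: ✓.
C: fails — vRu, vR²x but no t with uR²t and xR²t.
D: fails — sRt, sR²u but no w with tR²w and uR²w.
E: fails — uRu, uR²v but no t with uR²t and vR²t.

A, B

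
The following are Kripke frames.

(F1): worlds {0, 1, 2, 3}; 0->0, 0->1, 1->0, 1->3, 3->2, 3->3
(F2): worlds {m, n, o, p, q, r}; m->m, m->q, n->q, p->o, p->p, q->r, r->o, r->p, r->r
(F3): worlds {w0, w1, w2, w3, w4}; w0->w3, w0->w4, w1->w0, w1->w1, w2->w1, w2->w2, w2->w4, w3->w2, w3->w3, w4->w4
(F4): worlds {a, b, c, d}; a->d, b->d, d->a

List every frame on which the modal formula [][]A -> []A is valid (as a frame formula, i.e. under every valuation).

(F1), (F3)

The schema corresponds to density: forall x forall y (Rxy -> exists z (Rxz & Rzy)).
(F1): condition met.
(F2): fails — Rnq but no z with Rnz and Rzq.
(F3): condition met.
(F4): fails — Rad but no z with Raz and Rzd.
Valid on: (F1), (F3).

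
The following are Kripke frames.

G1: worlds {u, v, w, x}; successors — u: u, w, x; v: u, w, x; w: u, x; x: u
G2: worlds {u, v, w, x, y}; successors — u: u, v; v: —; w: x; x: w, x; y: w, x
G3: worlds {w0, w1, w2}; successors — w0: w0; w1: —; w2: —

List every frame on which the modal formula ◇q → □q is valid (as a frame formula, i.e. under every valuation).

Frame correspondent (Sahlqvist): ∀x ∀y ∀z (Rxy ∧ Rxz → y = z) — i.e. partial functionality.
G1: fails — u sees both u and w.
G2: fails — u sees both u and v.
G3: condition met.

G3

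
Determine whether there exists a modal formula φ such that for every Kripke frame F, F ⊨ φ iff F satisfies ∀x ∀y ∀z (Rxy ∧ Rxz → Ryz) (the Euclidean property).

The condition is the Euclidean property. A defining modal formula is ◇p → □◇p.
Suppose ◇p→□◇p is valid. Take Rxy, Rxz and set V(p)={y}. Then ◇p at x, so □◇p at x, so ◇p at z, so some w with Rzw has p; w=y, i.e. Rzy. By symmetry of the argument, Ryz.

Yes, by ◇p → □◇p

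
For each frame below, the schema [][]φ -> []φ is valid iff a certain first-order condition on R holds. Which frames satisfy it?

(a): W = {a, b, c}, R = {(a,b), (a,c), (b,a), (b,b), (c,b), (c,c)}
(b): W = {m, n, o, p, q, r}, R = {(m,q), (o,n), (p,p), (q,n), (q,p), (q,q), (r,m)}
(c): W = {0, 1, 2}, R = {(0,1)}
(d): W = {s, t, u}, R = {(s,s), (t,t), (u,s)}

The schema corresponds to density: forall x forall y (Rxy -> exists z (Rxz & Rzy)).
(a): ✓.
(b): fails — Ron but no z with Roz and Rzn.
(c): fails — R01 but no z with R0z and Rz1.
(d): ✓.
Valid on: (a), (d).

(a), (d)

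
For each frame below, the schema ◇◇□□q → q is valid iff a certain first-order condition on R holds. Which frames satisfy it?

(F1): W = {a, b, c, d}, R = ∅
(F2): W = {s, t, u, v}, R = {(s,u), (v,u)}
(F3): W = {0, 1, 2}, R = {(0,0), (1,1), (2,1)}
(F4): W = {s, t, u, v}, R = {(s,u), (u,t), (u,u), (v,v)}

(F1), (F2)

This is the axiom for a generalized confluence (Geach) condition; its first-order frame correspondent is ∀x ∀y (xR²y → ∃w (yR²w ∧ x = w)).
(F1): condition met.
(F2): condition met.
(F3): fails — 2R²1 but no w with 1R²w and 2=w.
(F4): fails — sR²t but no w with tR²w and s=w.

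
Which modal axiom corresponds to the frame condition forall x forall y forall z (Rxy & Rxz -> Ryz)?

This is the Euclidean property; the standard corresponding axiom is 5: ◇ψ → □◇ψ.
Suppose ◇ψ→□◇ψ is valid. Take Rxy, Rxz and set V(ψ)={y}. Then ◇ψ at x, so □◇ψ at x, so ◇ψ at z, so some w with Rzw has ψ; w=y, i.e. Rzy. By symmetry of the argument, Ryz.

◇ψ → □◇ψ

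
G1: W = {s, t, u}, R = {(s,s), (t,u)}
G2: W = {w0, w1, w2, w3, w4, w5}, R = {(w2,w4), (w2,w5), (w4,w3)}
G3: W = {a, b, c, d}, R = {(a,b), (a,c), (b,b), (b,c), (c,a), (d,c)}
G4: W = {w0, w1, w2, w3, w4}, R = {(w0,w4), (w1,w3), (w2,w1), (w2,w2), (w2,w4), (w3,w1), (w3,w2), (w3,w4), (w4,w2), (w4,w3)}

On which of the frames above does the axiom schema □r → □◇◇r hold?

Frame correspondent (Sahlqvist): ∀x ∀z (xRz → ∃w (xRw ∧ zR²w)) — i.e. a generalized confluence (Geach) condition.
G1: fails — tRu but no w with tRw and uR²w.
G2: fails — w2Rw4 but no w with w2Rw and w4R²w.
G3: satisfies the condition.
G4: satisfies the condition.

G3, G4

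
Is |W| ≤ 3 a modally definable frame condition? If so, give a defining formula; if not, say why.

If a class were modally definable it would be closed under disjoint unions (Goldblatt–Thomason).
Any modal formula valid on each of 4 disjoint one-world frames is valid on their disjoint union (validity is preserved under disjoint unions). Each one-world frame has |W|=1≤3, but the union has |W|=4.
So the class is not modally definable.

No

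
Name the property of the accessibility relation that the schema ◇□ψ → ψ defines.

symmetry

Equivalently (dual form): ψ → □◇ψ.
Suppose ψ→□◇ψ is valid. Take Rxy and set V(ψ)={x}. Then ψ at x, so □◇ψ at x, so ◇ψ at y, so some z with Ryz has ψ; z=x, i.e. Ryx.
Conversely, any frame satisfying ∀x ∀y (Rxy → Ryx) validates the schema.
Frame condition: ∀x ∀y (Rxy → Ryx).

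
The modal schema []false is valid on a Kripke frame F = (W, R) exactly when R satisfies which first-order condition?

emptiness of R: forall x forall y ~Rxy

□⊥ is valid iff no world has any successor (otherwise □⊥ fails at any world with one).
Conversely, on a frame with emptiness of R the schema holds at every world under every valuation.
Frame condition: forall x forall y ~Rxy.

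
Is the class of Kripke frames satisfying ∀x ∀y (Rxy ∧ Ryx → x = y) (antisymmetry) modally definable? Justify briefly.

Any modally definable frame class is closed under surjective bounded morphisms.
The 6-cycle (worlds s,t,u,v,w,x with s→t→u→v→w→x→s) is antisymmetric. Sending even-indexed worlds to a and odd-indexed worlds to b is a surjective bounded morphism onto the two-world frame with a↔b, which is not antisymmetric.
Hence antisymmetry is not modally definable.

Not modally definable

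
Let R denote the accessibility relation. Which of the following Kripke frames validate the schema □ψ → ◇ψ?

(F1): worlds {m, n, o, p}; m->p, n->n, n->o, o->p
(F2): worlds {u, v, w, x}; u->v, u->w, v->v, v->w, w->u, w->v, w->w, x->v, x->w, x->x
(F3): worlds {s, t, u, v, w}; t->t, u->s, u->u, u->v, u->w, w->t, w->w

The schema corresponds to seriality: ∀x ∃y Rxy.
(F1): fails — world p has no successor.
(F2): condition met.
(F3): fails — world s has no successor.
Valid on: (F2).

(F2)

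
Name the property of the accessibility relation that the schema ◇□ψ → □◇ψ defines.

Convergence

Suppose ◇□ψ→□◇ψ is valid. Take Rxy, Rxz and set V(ψ)={w : Ryw}. Then □ψ at y so ◇□ψ at x, so □◇ψ at x, so ◇ψ at z, giving w with Rzw and Ryw.
The converse is a direct semantic check.
Frame condition: ∀x ∀y ∀z (Rxy ∧ Rxz → ∃w (Ryw ∧ Rzw)).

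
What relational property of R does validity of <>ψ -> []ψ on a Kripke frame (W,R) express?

Suppose ◇ψ→□ψ is valid. Take Rxy, Rxz and set V(ψ)={y}. Then ◇ψ at x, so □ψ at x, so ψ at z, i.e. z=y.

partial functionality: forall x forall y forall z (Rxy & Rxz -> y = z)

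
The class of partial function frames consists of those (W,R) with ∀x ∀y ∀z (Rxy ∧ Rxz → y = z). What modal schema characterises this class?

The condition is partial functionality. The CD schema ◇ψ → □ψ defines it.
Suppose ◇ψ→□ψ is valid. Take Rxy, Rxz and set V(ψ)={y}. Then ◇ψ at x, so □ψ at x, so ψ at z, i.e. z=y.

◇ψ → □ψ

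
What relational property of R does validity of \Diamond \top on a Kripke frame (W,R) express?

seriality

This schema is equivalent to the D axiom □r → ◇r.
Its frame correspondent is seriality — \forall x \exists y Rxy.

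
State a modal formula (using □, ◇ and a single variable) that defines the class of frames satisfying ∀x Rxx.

A defining formula is □ψ → ψ (the T axiom).

□ψ → ψ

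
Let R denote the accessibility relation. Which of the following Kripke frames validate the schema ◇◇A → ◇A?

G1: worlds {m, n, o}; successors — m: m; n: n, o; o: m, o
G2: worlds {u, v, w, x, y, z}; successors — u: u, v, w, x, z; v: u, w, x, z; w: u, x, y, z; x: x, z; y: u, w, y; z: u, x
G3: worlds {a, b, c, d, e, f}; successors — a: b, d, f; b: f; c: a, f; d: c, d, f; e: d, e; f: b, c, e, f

none

The schema corresponds to transitivity: ∀x ∀y ∀z (Rxy ∧ Ryz → Rxz).
G1: fails — Rno and Rom but not Rnm.
G2: fails — Ryu and Ruv but not Ryv.
G3: fails — Rdc and Rca but not Rda.
Valid on no frame.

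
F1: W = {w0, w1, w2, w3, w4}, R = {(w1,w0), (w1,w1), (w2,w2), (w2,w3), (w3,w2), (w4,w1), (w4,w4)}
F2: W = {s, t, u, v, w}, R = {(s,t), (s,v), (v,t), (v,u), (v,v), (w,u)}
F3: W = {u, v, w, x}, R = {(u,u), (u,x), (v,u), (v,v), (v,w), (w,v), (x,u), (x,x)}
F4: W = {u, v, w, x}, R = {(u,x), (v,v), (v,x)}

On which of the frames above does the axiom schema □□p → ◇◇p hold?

F3

This is the axiom for a generalized confluence (Geach) condition; its first-order frame correspondent is ∀x ∃w (xR²w ∧ xR²w).
F1: fails — at w0 but no w with w0R²w and w0R²w.
F2: fails — at t but no w* with tR²w* and tR²w*.
F3: ✓.
F4: fails — at u but no t with uR²t and uR²t.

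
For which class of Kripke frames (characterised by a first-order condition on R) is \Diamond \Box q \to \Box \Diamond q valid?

This schema is the .2 axiom.
It corresponds to convergence: \forall x \forall y \forall z (Rxy \wedge Rxz \to \exists w (Ryw \wedge Rzw)).

convergence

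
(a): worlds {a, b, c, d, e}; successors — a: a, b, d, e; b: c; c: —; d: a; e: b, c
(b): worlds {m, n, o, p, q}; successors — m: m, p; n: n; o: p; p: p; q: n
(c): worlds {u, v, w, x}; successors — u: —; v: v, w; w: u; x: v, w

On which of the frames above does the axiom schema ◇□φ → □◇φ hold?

(b)

The schema corresponds to convergence: ∀x ∀y ∀z (Rxy ∧ Rxz → ∃w (Ryw ∧ Rzw)).
(a): fails — Rab and Raa but b and a have no common successor.
(b): condition met.
(c): fails — Rvv and Rvw but v and w have no common successor.
Valid on: (b).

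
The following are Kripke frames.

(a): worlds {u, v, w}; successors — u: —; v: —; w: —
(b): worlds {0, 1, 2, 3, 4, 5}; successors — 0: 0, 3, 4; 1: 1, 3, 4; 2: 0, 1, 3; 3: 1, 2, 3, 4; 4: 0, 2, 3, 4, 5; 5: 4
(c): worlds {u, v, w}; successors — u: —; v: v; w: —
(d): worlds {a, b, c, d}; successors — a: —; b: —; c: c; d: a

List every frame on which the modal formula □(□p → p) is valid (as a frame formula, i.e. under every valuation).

(a), (c)

This is the axiom for shift-reflexivity; its first-order frame correspondent is ∀x ∀y (Rxy → Ryy).
(a): condition met.
(b): fails — R42 but not R22.
(c): condition met.
(d): fails — Rda but not Raa.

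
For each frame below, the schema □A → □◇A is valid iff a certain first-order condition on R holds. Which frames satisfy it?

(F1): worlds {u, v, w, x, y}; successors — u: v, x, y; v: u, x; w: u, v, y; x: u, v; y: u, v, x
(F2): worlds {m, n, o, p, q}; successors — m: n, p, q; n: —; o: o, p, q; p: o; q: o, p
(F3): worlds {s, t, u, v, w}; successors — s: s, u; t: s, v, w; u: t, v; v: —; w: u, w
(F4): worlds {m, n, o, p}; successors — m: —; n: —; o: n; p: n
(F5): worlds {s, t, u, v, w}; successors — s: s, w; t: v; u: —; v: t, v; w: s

This is the axiom for a generalized confluence (Geach) condition; its first-order frame correspondent is ∀x ∀z (xRz → ∃w (xRw ∧ zRw)).
(F1): satisfies the condition.
(F2): fails — mRn but no w with mRw and nRw.
(F3): fails — sRu but no w* with sRw* and uRw*.
(F4): fails — oRn but no w with oRw and nRw.
(F5): satisfies the condition.
Valid on: (F1), (F5).

(F1), (F5)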